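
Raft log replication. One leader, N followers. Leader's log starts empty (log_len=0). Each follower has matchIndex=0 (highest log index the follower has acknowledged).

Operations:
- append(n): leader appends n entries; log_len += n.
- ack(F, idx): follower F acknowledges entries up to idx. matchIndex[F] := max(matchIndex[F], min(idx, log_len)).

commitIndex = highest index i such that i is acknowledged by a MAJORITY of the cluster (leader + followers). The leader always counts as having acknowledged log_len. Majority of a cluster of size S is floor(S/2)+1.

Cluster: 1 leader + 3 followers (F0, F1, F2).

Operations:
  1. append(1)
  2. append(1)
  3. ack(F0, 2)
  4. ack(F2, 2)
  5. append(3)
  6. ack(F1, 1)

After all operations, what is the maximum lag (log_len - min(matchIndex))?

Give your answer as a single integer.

Answer: 4

Derivation:
Op 1: append 1 -> log_len=1
Op 2: append 1 -> log_len=2
Op 3: F0 acks idx 2 -> match: F0=2 F1=0 F2=0; commitIndex=0
Op 4: F2 acks idx 2 -> match: F0=2 F1=0 F2=2; commitIndex=2
Op 5: append 3 -> log_len=5
Op 6: F1 acks idx 1 -> match: F0=2 F1=1 F2=2; commitIndex=2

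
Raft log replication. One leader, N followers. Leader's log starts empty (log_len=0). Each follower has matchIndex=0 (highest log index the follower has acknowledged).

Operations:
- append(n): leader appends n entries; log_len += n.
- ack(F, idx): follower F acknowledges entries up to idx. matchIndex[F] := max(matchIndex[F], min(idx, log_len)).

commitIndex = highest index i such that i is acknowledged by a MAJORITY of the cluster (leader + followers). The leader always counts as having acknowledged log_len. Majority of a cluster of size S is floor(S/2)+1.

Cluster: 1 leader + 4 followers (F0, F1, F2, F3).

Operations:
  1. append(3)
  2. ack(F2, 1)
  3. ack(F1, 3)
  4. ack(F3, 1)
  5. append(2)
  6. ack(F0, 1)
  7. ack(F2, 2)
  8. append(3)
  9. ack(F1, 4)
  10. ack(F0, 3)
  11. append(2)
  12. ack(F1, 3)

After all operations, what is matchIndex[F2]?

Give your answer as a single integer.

Answer: 2

Derivation:
Op 1: append 3 -> log_len=3
Op 2: F2 acks idx 1 -> match: F0=0 F1=0 F2=1 F3=0; commitIndex=0
Op 3: F1 acks idx 3 -> match: F0=0 F1=3 F2=1 F3=0; commitIndex=1
Op 4: F3 acks idx 1 -> match: F0=0 F1=3 F2=1 F3=1; commitIndex=1
Op 5: append 2 -> log_len=5
Op 6: F0 acks idx 1 -> match: F0=1 F1=3 F2=1 F3=1; commitIndex=1
Op 7: F2 acks idx 2 -> match: F0=1 F1=3 F2=2 F3=1; commitIndex=2
Op 8: append 3 -> log_len=8
Op 9: F1 acks idx 4 -> match: F0=1 F1=4 F2=2 F3=1; commitIndex=2
Op 10: F0 acks idx 3 -> match: F0=3 F1=4 F2=2 F3=1; commitIndex=3
Op 11: append 2 -> log_len=10
Op 12: F1 acks idx 3 -> match: F0=3 F1=4 F2=2 F3=1; commitIndex=3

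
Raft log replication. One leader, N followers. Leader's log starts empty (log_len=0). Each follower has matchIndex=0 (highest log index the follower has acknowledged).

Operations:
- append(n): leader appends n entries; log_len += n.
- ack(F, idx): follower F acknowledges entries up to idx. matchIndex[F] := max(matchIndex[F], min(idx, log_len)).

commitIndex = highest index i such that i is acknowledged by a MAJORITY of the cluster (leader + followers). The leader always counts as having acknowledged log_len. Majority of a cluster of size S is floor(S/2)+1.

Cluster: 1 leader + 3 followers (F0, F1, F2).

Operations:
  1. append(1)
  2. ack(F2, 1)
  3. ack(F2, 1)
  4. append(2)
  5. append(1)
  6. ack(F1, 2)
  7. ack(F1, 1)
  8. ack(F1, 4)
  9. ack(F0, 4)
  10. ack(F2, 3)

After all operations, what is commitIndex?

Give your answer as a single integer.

Op 1: append 1 -> log_len=1
Op 2: F2 acks idx 1 -> match: F0=0 F1=0 F2=1; commitIndex=0
Op 3: F2 acks idx 1 -> match: F0=0 F1=0 F2=1; commitIndex=0
Op 4: append 2 -> log_len=3
Op 5: append 1 -> log_len=4
Op 6: F1 acks idx 2 -> match: F0=0 F1=2 F2=1; commitIndex=1
Op 7: F1 acks idx 1 -> match: F0=0 F1=2 F2=1; commitIndex=1
Op 8: F1 acks idx 4 -> match: F0=0 F1=4 F2=1; commitIndex=1
Op 9: F0 acks idx 4 -> match: F0=4 F1=4 F2=1; commitIndex=4
Op 10: F2 acks idx 3 -> match: F0=4 F1=4 F2=3; commitIndex=4

Answer: 4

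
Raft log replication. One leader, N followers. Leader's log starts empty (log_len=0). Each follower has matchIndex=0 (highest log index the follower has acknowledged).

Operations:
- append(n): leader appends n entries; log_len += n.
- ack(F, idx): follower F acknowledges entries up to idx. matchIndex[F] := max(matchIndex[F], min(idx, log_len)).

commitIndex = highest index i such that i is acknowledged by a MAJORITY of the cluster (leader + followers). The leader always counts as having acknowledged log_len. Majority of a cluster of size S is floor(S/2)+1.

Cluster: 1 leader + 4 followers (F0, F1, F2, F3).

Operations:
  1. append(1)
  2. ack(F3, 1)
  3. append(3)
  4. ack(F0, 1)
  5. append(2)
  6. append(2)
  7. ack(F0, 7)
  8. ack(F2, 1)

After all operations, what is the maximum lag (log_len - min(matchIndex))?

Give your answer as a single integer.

Answer: 8

Derivation:
Op 1: append 1 -> log_len=1
Op 2: F3 acks idx 1 -> match: F0=0 F1=0 F2=0 F3=1; commitIndex=0
Op 3: append 3 -> log_len=4
Op 4: F0 acks idx 1 -> match: F0=1 F1=0 F2=0 F3=1; commitIndex=1
Op 5: append 2 -> log_len=6
Op 6: append 2 -> log_len=8
Op 7: F0 acks idx 7 -> match: F0=7 F1=0 F2=0 F3=1; commitIndex=1
Op 8: F2 acks idx 1 -> match: F0=7 F1=0 F2=1 F3=1; commitIndex=1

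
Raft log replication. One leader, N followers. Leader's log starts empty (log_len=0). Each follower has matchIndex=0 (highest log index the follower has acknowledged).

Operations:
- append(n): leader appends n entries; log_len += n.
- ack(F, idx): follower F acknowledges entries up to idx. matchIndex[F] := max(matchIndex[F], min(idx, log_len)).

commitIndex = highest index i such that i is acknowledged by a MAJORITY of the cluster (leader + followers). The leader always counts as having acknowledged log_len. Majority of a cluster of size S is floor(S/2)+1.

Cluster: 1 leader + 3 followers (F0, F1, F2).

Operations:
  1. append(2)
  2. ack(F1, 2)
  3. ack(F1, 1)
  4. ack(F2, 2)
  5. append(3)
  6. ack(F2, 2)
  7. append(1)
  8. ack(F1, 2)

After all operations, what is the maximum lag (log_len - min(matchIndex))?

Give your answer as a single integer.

Op 1: append 2 -> log_len=2
Op 2: F1 acks idx 2 -> match: F0=0 F1=2 F2=0; commitIndex=0
Op 3: F1 acks idx 1 -> match: F0=0 F1=2 F2=0; commitIndex=0
Op 4: F2 acks idx 2 -> match: F0=0 F1=2 F2=2; commitIndex=2
Op 5: append 3 -> log_len=5
Op 6: F2 acks idx 2 -> match: F0=0 F1=2 F2=2; commitIndex=2
Op 7: append 1 -> log_len=6
Op 8: F1 acks idx 2 -> match: F0=0 F1=2 F2=2; commitIndex=2

Answer: 6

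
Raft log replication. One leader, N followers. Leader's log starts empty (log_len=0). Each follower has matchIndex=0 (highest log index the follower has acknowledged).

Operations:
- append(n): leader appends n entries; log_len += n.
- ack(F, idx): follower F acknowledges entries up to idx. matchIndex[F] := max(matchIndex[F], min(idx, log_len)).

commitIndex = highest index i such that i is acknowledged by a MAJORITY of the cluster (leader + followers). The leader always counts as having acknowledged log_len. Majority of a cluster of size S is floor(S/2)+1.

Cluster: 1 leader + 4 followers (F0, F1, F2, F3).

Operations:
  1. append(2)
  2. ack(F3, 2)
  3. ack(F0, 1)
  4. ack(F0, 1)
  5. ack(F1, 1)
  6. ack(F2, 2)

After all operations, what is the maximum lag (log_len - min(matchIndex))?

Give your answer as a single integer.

Answer: 1

Derivation:
Op 1: append 2 -> log_len=2
Op 2: F3 acks idx 2 -> match: F0=0 F1=0 F2=0 F3=2; commitIndex=0
Op 3: F0 acks idx 1 -> match: F0=1 F1=0 F2=0 F3=2; commitIndex=1
Op 4: F0 acks idx 1 -> match: F0=1 F1=0 F2=0 F3=2; commitIndex=1
Op 5: F1 acks idx 1 -> match: F0=1 F1=1 F2=0 F3=2; commitIndex=1
Op 6: F2 acks idx 2 -> match: F0=1 F1=1 F2=2 F3=2; commitIndex=2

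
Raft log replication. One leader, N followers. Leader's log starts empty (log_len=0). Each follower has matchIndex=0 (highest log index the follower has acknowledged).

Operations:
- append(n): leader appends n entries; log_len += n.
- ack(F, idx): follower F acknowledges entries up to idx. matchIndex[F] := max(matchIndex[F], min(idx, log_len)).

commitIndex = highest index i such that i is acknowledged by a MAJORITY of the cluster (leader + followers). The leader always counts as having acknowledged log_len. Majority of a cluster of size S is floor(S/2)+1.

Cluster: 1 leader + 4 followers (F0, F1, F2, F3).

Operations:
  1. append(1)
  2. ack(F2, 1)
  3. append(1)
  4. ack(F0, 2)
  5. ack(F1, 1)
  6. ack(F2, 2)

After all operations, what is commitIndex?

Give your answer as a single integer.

Op 1: append 1 -> log_len=1
Op 2: F2 acks idx 1 -> match: F0=0 F1=0 F2=1 F3=0; commitIndex=0
Op 3: append 1 -> log_len=2
Op 4: F0 acks idx 2 -> match: F0=2 F1=0 F2=1 F3=0; commitIndex=1
Op 5: F1 acks idx 1 -> match: F0=2 F1=1 F2=1 F3=0; commitIndex=1
Op 6: F2 acks idx 2 -> match: F0=2 F1=1 F2=2 F3=0; commitIndex=2

Answer: 2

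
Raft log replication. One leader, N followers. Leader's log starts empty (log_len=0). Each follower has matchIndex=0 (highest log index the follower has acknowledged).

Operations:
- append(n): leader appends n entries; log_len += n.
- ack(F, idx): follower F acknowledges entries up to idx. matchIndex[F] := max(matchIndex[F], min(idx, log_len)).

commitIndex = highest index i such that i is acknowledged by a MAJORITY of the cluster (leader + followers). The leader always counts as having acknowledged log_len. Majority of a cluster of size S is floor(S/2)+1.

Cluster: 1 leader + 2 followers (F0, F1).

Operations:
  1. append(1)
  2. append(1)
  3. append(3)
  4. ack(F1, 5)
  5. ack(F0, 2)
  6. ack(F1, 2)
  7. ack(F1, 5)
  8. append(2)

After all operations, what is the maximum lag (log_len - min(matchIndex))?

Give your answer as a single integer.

Answer: 5

Derivation:
Op 1: append 1 -> log_len=1
Op 2: append 1 -> log_len=2
Op 3: append 3 -> log_len=5
Op 4: F1 acks idx 5 -> match: F0=0 F1=5; commitIndex=5
Op 5: F0 acks idx 2 -> match: F0=2 F1=5; commitIndex=5
Op 6: F1 acks idx 2 -> match: F0=2 F1=5; commitIndex=5
Op 7: F1 acks idx 5 -> match: F0=2 F1=5; commitIndex=5
Op 8: append 2 -> log_len=7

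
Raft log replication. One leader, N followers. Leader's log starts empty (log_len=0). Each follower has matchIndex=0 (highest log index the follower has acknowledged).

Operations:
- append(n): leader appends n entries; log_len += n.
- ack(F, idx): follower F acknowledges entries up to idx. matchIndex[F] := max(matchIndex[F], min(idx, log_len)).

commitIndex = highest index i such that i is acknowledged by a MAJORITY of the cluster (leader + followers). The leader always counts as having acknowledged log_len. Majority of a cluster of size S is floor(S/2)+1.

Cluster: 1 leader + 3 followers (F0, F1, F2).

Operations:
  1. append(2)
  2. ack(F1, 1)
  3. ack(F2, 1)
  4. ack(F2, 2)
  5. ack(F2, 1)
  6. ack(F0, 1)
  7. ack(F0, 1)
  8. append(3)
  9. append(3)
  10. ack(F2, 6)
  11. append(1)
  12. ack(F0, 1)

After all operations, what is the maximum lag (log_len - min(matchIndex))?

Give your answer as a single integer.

Answer: 8

Derivation:
Op 1: append 2 -> log_len=2
Op 2: F1 acks idx 1 -> match: F0=0 F1=1 F2=0; commitIndex=0
Op 3: F2 acks idx 1 -> match: F0=0 F1=1 F2=1; commitIndex=1
Op 4: F2 acks idx 2 -> match: F0=0 F1=1 F2=2; commitIndex=1
Op 5: F2 acks idx 1 -> match: F0=0 F1=1 F2=2; commitIndex=1
Op 6: F0 acks idx 1 -> match: F0=1 F1=1 F2=2; commitIndex=1
Op 7: F0 acks idx 1 -> match: F0=1 F1=1 F2=2; commitIndex=1
Op 8: append 3 -> log_len=5
Op 9: append 3 -> log_len=8
Op 10: F2 acks idx 6 -> match: F0=1 F1=1 F2=6; commitIndex=1
Op 11: append 1 -> log_len=9
Op 12: F0 acks idx 1 -> match: F0=1 F1=1 F2=6; commitIndex=1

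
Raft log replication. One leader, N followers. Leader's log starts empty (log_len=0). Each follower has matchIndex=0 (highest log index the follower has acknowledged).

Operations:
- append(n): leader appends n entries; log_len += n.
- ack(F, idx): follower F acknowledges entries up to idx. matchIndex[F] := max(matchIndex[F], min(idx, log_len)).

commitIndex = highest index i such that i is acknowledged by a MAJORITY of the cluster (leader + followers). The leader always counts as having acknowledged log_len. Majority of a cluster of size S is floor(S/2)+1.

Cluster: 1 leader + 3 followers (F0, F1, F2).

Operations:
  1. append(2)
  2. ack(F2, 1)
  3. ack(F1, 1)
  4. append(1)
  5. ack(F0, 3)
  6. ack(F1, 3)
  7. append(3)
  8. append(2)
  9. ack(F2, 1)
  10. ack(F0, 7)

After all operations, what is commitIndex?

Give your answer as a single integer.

Op 1: append 2 -> log_len=2
Op 2: F2 acks idx 1 -> match: F0=0 F1=0 F2=1; commitIndex=0
Op 3: F1 acks idx 1 -> match: F0=0 F1=1 F2=1; commitIndex=1
Op 4: append 1 -> log_len=3
Op 5: F0 acks idx 3 -> match: F0=3 F1=1 F2=1; commitIndex=1
Op 6: F1 acks idx 3 -> match: F0=3 F1=3 F2=1; commitIndex=3
Op 7: append 3 -> log_len=6
Op 8: append 2 -> log_len=8
Op 9: F2 acks idx 1 -> match: F0=3 F1=3 F2=1; commitIndex=3
Op 10: F0 acks idx 7 -> match: F0=7 F1=3 F2=1; commitIndex=3

Answer: 3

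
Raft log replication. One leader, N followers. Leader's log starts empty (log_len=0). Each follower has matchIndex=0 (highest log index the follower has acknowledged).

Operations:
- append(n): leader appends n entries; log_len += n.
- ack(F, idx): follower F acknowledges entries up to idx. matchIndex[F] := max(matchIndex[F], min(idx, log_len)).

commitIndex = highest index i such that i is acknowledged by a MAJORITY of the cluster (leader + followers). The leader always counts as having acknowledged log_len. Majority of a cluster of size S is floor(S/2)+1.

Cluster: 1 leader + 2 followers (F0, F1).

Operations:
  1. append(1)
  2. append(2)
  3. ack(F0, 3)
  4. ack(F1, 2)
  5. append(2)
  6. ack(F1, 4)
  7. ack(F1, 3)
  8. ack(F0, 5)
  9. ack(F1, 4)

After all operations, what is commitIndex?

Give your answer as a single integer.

Answer: 5

Derivation:
Op 1: append 1 -> log_len=1
Op 2: append 2 -> log_len=3
Op 3: F0 acks idx 3 -> match: F0=3 F1=0; commitIndex=3
Op 4: F1 acks idx 2 -> match: F0=3 F1=2; commitIndex=3
Op 5: append 2 -> log_len=5
Op 6: F1 acks idx 4 -> match: F0=3 F1=4; commitIndex=4
Op 7: F1 acks idx 3 -> match: F0=3 F1=4; commitIndex=4
Op 8: F0 acks idx 5 -> match: F0=5 F1=4; commitIndex=5
Op 9: F1 acks idx 4 -> match: F0=5 F1=4; commitIndex=5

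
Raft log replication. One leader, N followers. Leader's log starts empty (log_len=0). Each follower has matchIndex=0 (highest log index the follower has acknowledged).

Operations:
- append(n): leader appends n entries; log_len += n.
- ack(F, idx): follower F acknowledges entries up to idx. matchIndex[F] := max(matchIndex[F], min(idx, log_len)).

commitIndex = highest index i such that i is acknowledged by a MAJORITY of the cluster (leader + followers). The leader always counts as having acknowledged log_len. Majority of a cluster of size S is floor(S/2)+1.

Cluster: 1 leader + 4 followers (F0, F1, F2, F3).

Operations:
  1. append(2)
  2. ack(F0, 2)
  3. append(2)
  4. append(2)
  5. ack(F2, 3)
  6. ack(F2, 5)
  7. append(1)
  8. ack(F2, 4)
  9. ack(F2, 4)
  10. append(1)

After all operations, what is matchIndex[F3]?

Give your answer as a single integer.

Op 1: append 2 -> log_len=2
Op 2: F0 acks idx 2 -> match: F0=2 F1=0 F2=0 F3=0; commitIndex=0
Op 3: append 2 -> log_len=4
Op 4: append 2 -> log_len=6
Op 5: F2 acks idx 3 -> match: F0=2 F1=0 F2=3 F3=0; commitIndex=2
Op 6: F2 acks idx 5 -> match: F0=2 F1=0 F2=5 F3=0; commitIndex=2
Op 7: append 1 -> log_len=7
Op 8: F2 acks idx 4 -> match: F0=2 F1=0 F2=5 F3=0; commitIndex=2
Op 9: F2 acks idx 4 -> match: F0=2 F1=0 F2=5 F3=0; commitIndex=2
Op 10: append 1 -> log_len=8

Answer: 0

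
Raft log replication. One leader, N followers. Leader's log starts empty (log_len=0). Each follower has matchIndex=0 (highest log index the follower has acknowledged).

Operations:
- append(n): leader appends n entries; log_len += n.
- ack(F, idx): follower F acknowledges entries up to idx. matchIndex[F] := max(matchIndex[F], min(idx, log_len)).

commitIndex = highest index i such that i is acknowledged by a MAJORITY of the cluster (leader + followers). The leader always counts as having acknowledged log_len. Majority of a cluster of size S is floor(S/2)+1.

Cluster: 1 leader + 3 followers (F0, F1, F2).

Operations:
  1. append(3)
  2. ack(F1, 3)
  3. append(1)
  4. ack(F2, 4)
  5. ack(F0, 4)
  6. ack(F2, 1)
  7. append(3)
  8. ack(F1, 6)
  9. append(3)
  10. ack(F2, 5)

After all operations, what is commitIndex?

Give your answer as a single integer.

Answer: 5

Derivation:
Op 1: append 3 -> log_len=3
Op 2: F1 acks idx 3 -> match: F0=0 F1=3 F2=0; commitIndex=0
Op 3: append 1 -> log_len=4
Op 4: F2 acks idx 4 -> match: F0=0 F1=3 F2=4; commitIndex=3
Op 5: F0 acks idx 4 -> match: F0=4 F1=3 F2=4; commitIndex=4
Op 6: F2 acks idx 1 -> match: F0=4 F1=3 F2=4; commitIndex=4
Op 7: append 3 -> log_len=7
Op 8: F1 acks idx 6 -> match: F0=4 F1=6 F2=4; commitIndex=4
Op 9: append 3 -> log_len=10
Op 10: F2 acks idx 5 -> match: F0=4 F1=6 F2=5; commitIndex=5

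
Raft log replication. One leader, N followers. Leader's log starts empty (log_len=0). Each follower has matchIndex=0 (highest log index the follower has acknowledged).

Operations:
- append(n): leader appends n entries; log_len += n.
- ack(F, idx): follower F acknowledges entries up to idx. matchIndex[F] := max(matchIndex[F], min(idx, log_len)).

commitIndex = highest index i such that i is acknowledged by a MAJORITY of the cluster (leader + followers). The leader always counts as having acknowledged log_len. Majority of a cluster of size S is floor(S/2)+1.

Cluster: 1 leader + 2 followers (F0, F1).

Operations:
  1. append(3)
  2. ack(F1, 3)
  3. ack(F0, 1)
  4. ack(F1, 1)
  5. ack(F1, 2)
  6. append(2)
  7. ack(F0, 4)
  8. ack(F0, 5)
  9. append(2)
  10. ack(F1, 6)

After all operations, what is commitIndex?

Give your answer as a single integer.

Op 1: append 3 -> log_len=3
Op 2: F1 acks idx 3 -> match: F0=0 F1=3; commitIndex=3
Op 3: F0 acks idx 1 -> match: F0=1 F1=3; commitIndex=3
Op 4: F1 acks idx 1 -> match: F0=1 F1=3; commitIndex=3
Op 5: F1 acks idx 2 -> match: F0=1 F1=3; commitIndex=3
Op 6: append 2 -> log_len=5
Op 7: F0 acks idx 4 -> match: F0=4 F1=3; commitIndex=4
Op 8: F0 acks idx 5 -> match: F0=5 F1=3; commitIndex=5
Op 9: append 2 -> log_len=7
Op 10: F1 acks idx 6 -> match: F0=5 F1=6; commitIndex=6

Answer: 6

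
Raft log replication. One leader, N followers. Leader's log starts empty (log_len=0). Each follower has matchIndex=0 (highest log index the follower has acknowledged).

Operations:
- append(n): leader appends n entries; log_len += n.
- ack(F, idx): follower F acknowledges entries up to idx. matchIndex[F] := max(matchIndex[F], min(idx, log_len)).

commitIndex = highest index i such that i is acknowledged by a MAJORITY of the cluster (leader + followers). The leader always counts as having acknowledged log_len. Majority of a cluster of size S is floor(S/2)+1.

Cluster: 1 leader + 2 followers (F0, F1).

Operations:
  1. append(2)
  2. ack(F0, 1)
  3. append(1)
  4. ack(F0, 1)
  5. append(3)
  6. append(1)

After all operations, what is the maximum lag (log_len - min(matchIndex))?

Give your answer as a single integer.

Answer: 7

Derivation:
Op 1: append 2 -> log_len=2
Op 2: F0 acks idx 1 -> match: F0=1 F1=0; commitIndex=1
Op 3: append 1 -> log_len=3
Op 4: F0 acks idx 1 -> match: F0=1 F1=0; commitIndex=1
Op 5: append 3 -> log_len=6
Op 6: append 1 -> log_len=7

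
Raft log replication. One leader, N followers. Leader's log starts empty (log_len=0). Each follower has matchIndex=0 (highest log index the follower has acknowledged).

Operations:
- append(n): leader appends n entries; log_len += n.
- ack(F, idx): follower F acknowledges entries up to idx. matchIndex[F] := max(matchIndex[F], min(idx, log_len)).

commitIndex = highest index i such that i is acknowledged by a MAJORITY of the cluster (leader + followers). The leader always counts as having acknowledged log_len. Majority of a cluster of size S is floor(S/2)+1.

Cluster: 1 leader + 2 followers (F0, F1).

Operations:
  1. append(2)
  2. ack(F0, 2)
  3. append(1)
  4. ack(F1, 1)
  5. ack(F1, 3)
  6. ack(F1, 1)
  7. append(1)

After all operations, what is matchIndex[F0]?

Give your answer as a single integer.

Answer: 2

Derivation:
Op 1: append 2 -> log_len=2
Op 2: F0 acks idx 2 -> match: F0=2 F1=0; commitIndex=2
Op 3: append 1 -> log_len=3
Op 4: F1 acks idx 1 -> match: F0=2 F1=1; commitIndex=2
Op 5: F1 acks idx 3 -> match: F0=2 F1=3; commitIndex=3
Op 6: F1 acks idx 1 -> match: F0=2 F1=3; commitIndex=3
Op 7: append 1 -> log_len=4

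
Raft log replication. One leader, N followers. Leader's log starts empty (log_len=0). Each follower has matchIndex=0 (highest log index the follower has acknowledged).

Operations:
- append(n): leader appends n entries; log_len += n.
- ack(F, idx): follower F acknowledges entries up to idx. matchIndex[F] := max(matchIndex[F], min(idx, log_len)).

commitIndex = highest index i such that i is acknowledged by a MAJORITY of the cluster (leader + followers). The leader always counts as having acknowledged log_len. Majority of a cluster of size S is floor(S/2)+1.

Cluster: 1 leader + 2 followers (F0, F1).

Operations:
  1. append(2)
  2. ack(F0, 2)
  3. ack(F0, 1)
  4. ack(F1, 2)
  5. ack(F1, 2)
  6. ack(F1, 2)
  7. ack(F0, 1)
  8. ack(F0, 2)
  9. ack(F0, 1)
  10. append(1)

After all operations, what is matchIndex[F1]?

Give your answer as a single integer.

Answer: 2

Derivation:
Op 1: append 2 -> log_len=2
Op 2: F0 acks idx 2 -> match: F0=2 F1=0; commitIndex=2
Op 3: F0 acks idx 1 -> match: F0=2 F1=0; commitIndex=2
Op 4: F1 acks idx 2 -> match: F0=2 F1=2; commitIndex=2
Op 5: F1 acks idx 2 -> match: F0=2 F1=2; commitIndex=2
Op 6: F1 acks idx 2 -> match: F0=2 F1=2; commitIndex=2
Op 7: F0 acks idx 1 -> match: F0=2 F1=2; commitIndex=2
Op 8: F0 acks idx 2 -> match: F0=2 F1=2; commitIndex=2
Op 9: F0 acks idx 1 -> match: F0=2 F1=2; commitIndex=2
Op 10: append 1 -> log_len=3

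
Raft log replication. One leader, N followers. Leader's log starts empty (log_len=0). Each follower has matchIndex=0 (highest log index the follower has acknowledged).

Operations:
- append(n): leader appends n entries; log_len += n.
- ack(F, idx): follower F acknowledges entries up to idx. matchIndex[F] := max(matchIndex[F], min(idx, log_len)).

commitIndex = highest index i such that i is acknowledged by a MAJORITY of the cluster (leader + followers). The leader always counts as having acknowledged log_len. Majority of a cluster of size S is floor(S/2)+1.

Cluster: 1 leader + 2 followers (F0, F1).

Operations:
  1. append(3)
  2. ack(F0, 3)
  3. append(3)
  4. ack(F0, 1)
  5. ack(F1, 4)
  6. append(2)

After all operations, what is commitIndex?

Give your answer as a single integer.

Op 1: append 3 -> log_len=3
Op 2: F0 acks idx 3 -> match: F0=3 F1=0; commitIndex=3
Op 3: append 3 -> log_len=6
Op 4: F0 acks idx 1 -> match: F0=3 F1=0; commitIndex=3
Op 5: F1 acks idx 4 -> match: F0=3 F1=4; commitIndex=4
Op 6: append 2 -> log_len=8

Answer: 4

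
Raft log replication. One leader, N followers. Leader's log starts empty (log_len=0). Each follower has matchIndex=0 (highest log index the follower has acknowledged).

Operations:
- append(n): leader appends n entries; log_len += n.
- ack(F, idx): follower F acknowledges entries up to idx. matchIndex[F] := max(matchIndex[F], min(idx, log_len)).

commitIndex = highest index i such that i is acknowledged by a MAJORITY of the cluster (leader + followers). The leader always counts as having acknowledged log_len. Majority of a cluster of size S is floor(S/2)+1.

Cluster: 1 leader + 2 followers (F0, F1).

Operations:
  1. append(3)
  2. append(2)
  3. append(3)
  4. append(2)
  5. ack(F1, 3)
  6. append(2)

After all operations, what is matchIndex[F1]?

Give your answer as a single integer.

Answer: 3

Derivation:
Op 1: append 3 -> log_len=3
Op 2: append 2 -> log_len=5
Op 3: append 3 -> log_len=8
Op 4: append 2 -> log_len=10
Op 5: F1 acks idx 3 -> match: F0=0 F1=3; commitIndex=3
Op 6: append 2 -> log_len=12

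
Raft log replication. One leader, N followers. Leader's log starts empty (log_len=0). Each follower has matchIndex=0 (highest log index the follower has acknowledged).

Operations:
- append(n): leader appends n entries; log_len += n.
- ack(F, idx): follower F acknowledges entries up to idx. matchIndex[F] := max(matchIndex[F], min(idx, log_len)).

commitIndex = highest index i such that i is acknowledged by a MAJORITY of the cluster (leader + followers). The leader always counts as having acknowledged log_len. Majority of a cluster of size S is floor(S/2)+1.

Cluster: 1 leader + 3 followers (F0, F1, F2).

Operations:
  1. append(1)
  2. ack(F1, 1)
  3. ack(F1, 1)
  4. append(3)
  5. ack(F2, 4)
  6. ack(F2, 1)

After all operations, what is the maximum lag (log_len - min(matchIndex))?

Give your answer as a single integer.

Answer: 4

Derivation:
Op 1: append 1 -> log_len=1
Op 2: F1 acks idx 1 -> match: F0=0 F1=1 F2=0; commitIndex=0
Op 3: F1 acks idx 1 -> match: F0=0 F1=1 F2=0; commitIndex=0
Op 4: append 3 -> log_len=4
Op 5: F2 acks idx 4 -> match: F0=0 F1=1 F2=4; commitIndex=1
Op 6: F2 acks idx 1 -> match: F0=0 F1=1 F2=4; commitIndex=1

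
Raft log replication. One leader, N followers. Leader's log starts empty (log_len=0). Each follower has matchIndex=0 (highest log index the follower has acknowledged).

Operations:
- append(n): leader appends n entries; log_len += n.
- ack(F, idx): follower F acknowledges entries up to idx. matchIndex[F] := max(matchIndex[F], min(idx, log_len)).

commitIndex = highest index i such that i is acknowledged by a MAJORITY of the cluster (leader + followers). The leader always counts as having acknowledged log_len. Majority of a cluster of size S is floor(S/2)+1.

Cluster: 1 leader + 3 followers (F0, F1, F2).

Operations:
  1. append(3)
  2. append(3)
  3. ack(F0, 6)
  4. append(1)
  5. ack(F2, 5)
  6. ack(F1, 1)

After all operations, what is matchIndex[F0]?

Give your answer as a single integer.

Op 1: append 3 -> log_len=3
Op 2: append 3 -> log_len=6
Op 3: F0 acks idx 6 -> match: F0=6 F1=0 F2=0; commitIndex=0
Op 4: append 1 -> log_len=7
Op 5: F2 acks idx 5 -> match: F0=6 F1=0 F2=5; commitIndex=5
Op 6: F1 acks idx 1 -> match: F0=6 F1=1 F2=5; commitIndex=5

Answer: 6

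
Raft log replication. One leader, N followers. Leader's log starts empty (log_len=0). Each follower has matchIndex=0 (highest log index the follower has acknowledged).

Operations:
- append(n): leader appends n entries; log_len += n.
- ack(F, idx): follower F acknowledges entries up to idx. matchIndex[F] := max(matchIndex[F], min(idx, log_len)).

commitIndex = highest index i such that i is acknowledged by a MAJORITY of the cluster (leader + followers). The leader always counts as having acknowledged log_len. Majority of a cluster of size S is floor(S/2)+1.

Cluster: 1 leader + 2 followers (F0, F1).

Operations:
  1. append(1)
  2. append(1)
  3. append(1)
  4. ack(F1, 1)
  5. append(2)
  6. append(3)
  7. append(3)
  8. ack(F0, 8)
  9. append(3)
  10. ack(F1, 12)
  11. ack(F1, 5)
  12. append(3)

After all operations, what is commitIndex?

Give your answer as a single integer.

Op 1: append 1 -> log_len=1
Op 2: append 1 -> log_len=2
Op 3: append 1 -> log_len=3
Op 4: F1 acks idx 1 -> match: F0=0 F1=1; commitIndex=1
Op 5: append 2 -> log_len=5
Op 6: append 3 -> log_len=8
Op 7: append 3 -> log_len=11
Op 8: F0 acks idx 8 -> match: F0=8 F1=1; commitIndex=8
Op 9: append 3 -> log_len=14
Op 10: F1 acks idx 12 -> match: F0=8 F1=12; commitIndex=12
Op 11: F1 acks idx 5 -> match: F0=8 F1=12; commitIndex=12
Op 12: append 3 -> log_len=17

Answer: 12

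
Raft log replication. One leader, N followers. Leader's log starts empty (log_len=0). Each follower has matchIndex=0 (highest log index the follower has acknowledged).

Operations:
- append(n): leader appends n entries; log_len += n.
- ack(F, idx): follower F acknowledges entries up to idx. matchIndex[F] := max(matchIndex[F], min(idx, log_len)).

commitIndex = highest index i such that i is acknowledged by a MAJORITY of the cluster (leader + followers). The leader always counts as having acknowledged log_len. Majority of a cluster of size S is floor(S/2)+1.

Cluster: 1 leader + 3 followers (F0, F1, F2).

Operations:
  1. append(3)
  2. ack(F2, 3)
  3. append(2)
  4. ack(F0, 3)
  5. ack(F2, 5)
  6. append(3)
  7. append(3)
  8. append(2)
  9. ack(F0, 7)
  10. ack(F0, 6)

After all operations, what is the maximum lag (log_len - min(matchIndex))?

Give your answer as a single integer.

Answer: 13

Derivation:
Op 1: append 3 -> log_len=3
Op 2: F2 acks idx 3 -> match: F0=0 F1=0 F2=3; commitIndex=0
Op 3: append 2 -> log_len=5
Op 4: F0 acks idx 3 -> match: F0=3 F1=0 F2=3; commitIndex=3
Op 5: F2 acks idx 5 -> match: F0=3 F1=0 F2=5; commitIndex=3
Op 6: append 3 -> log_len=8
Op 7: append 3 -> log_len=11
Op 8: append 2 -> log_len=13
Op 9: F0 acks idx 7 -> match: F0=7 F1=0 F2=5; commitIndex=5
Op 10: F0 acks idx 6 -> match: F0=7 F1=0 F2=5; commitIndex=5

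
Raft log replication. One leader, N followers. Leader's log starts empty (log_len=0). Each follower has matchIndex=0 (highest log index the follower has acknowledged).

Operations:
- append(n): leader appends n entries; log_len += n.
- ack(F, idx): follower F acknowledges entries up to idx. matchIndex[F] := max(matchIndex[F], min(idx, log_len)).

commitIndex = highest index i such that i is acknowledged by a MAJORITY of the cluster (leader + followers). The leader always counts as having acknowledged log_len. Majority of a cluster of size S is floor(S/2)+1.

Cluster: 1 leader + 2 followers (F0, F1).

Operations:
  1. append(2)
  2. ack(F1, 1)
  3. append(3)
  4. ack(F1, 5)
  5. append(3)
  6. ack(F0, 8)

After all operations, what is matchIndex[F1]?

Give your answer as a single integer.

Answer: 5

Derivation:
Op 1: append 2 -> log_len=2
Op 2: F1 acks idx 1 -> match: F0=0 F1=1; commitIndex=1
Op 3: append 3 -> log_len=5
Op 4: F1 acks idx 5 -> match: F0=0 F1=5; commitIndex=5
Op 5: append 3 -> log_len=8
Op 6: F0 acks idx 8 -> match: F0=8 F1=5; commitIndex=8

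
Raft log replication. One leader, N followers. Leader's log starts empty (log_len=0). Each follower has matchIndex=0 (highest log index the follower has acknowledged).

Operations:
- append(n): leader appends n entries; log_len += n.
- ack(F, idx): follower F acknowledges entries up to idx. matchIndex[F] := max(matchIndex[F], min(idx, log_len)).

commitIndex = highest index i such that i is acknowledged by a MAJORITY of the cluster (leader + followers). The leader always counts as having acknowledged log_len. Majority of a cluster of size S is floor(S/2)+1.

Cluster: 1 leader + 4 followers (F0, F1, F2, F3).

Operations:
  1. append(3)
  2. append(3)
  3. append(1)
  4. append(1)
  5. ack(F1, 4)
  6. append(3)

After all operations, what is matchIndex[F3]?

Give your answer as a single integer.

Answer: 0

Derivation:
Op 1: append 3 -> log_len=3
Op 2: append 3 -> log_len=6
Op 3: append 1 -> log_len=7
Op 4: append 1 -> log_len=8
Op 5: F1 acks idx 4 -> match: F0=0 F1=4 F2=0 F3=0; commitIndex=0
Op 6: append 3 -> log_len=11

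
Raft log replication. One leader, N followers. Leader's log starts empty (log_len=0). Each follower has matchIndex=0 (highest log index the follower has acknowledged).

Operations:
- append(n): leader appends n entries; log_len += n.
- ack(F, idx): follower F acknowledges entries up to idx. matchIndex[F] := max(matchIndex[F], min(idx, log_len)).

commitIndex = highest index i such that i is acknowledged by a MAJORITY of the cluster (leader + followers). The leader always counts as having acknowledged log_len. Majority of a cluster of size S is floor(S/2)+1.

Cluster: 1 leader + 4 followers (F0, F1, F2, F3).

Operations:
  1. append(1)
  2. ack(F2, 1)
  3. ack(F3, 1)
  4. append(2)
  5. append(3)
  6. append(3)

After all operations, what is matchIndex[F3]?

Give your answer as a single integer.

Answer: 1

Derivation:
Op 1: append 1 -> log_len=1
Op 2: F2 acks idx 1 -> match: F0=0 F1=0 F2=1 F3=0; commitIndex=0
Op 3: F3 acks idx 1 -> match: F0=0 F1=0 F2=1 F3=1; commitIndex=1
Op 4: append 2 -> log_len=3
Op 5: append 3 -> log_len=6
Op 6: append 3 -> log_len=9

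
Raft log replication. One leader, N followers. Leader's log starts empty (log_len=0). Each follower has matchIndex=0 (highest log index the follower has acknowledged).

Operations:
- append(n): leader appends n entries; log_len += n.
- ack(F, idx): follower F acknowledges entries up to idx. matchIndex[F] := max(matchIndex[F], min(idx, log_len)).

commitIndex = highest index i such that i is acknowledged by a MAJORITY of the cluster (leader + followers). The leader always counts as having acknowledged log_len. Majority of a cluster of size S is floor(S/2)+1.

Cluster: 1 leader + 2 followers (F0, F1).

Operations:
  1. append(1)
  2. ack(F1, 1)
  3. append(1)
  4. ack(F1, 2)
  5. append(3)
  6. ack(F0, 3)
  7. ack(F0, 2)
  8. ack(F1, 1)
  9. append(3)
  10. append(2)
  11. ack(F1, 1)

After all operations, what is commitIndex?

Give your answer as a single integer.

Op 1: append 1 -> log_len=1
Op 2: F1 acks idx 1 -> match: F0=0 F1=1; commitIndex=1
Op 3: append 1 -> log_len=2
Op 4: F1 acks idx 2 -> match: F0=0 F1=2; commitIndex=2
Op 5: append 3 -> log_len=5
Op 6: F0 acks idx 3 -> match: F0=3 F1=2; commitIndex=3
Op 7: F0 acks idx 2 -> match: F0=3 F1=2; commitIndex=3
Op 8: F1 acks idx 1 -> match: F0=3 F1=2; commitIndex=3
Op 9: append 3 -> log_len=8
Op 10: append 2 -> log_len=10
Op 11: F1 acks idx 1 -> match: F0=3 F1=2; commitIndex=3

Answer: 3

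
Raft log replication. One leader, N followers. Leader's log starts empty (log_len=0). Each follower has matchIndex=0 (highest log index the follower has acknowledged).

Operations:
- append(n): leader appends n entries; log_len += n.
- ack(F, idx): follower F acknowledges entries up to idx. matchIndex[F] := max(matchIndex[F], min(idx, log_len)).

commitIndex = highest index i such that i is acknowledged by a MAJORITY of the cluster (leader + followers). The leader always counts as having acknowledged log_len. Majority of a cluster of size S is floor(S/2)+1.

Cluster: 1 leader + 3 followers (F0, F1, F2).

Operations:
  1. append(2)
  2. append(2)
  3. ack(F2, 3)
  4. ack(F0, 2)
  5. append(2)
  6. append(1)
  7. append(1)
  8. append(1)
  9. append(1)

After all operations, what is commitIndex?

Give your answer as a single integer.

Op 1: append 2 -> log_len=2
Op 2: append 2 -> log_len=4
Op 3: F2 acks idx 3 -> match: F0=0 F1=0 F2=3; commitIndex=0
Op 4: F0 acks idx 2 -> match: F0=2 F1=0 F2=3; commitIndex=2
Op 5: append 2 -> log_len=6
Op 6: append 1 -> log_len=7
Op 7: append 1 -> log_len=8
Op 8: append 1 -> log_len=9
Op 9: append 1 -> log_len=10

Answer: 2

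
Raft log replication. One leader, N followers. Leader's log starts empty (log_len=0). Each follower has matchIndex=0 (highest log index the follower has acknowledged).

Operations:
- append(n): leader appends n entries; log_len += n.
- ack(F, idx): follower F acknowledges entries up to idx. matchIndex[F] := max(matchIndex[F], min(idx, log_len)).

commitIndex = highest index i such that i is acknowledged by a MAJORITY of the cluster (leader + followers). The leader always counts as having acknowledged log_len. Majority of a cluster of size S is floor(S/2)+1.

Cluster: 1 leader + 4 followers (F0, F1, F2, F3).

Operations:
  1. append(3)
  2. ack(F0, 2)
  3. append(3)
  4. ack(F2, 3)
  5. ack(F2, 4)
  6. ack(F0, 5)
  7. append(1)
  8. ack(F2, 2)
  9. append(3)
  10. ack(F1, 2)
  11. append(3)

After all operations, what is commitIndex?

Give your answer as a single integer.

Op 1: append 3 -> log_len=3
Op 2: F0 acks idx 2 -> match: F0=2 F1=0 F2=0 F3=0; commitIndex=0
Op 3: append 3 -> log_len=6
Op 4: F2 acks idx 3 -> match: F0=2 F1=0 F2=3 F3=0; commitIndex=2
Op 5: F2 acks idx 4 -> match: F0=2 F1=0 F2=4 F3=0; commitIndex=2
Op 6: F0 acks idx 5 -> match: F0=5 F1=0 F2=4 F3=0; commitIndex=4
Op 7: append 1 -> log_len=7
Op 8: F2 acks idx 2 -> match: F0=5 F1=0 F2=4 F3=0; commitIndex=4
Op 9: append 3 -> log_len=10
Op 10: F1 acks idx 2 -> match: F0=5 F1=2 F2=4 F3=0; commitIndex=4
Op 11: append 3 -> log_len=13

Answer: 4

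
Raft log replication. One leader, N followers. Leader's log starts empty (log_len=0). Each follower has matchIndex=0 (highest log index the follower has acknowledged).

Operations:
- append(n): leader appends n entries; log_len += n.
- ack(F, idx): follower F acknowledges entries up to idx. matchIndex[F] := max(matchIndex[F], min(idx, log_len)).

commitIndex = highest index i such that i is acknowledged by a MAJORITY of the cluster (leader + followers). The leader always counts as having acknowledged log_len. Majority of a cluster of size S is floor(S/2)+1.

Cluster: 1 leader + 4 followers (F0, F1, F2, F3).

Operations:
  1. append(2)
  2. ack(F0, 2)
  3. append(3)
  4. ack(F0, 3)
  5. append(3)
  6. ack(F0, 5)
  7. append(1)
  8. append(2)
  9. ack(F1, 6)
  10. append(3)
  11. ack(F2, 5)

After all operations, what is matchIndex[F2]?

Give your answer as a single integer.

Op 1: append 2 -> log_len=2
Op 2: F0 acks idx 2 -> match: F0=2 F1=0 F2=0 F3=0; commitIndex=0
Op 3: append 3 -> log_len=5
Op 4: F0 acks idx 3 -> match: F0=3 F1=0 F2=0 F3=0; commitIndex=0
Op 5: append 3 -> log_len=8
Op 6: F0 acks idx 5 -> match: F0=5 F1=0 F2=0 F3=0; commitIndex=0
Op 7: append 1 -> log_len=9
Op 8: append 2 -> log_len=11
Op 9: F1 acks idx 6 -> match: F0=5 F1=6 F2=0 F3=0; commitIndex=5
Op 10: append 3 -> log_len=14
Op 11: F2 acks idx 5 -> match: F0=5 F1=6 F2=5 F3=0; commitIndex=5

Answer: 5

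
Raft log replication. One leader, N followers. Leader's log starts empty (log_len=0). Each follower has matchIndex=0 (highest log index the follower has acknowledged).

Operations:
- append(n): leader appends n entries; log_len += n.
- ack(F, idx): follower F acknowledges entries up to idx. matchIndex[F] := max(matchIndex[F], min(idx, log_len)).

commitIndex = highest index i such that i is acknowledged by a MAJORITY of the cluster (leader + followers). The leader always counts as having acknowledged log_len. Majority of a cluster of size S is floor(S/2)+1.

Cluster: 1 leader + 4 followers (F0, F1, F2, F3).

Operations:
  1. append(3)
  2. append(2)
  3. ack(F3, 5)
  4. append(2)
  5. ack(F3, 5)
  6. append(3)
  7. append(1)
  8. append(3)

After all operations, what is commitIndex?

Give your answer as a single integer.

Op 1: append 3 -> log_len=3
Op 2: append 2 -> log_len=5
Op 3: F3 acks idx 5 -> match: F0=0 F1=0 F2=0 F3=5; commitIndex=0
Op 4: append 2 -> log_len=7
Op 5: F3 acks idx 5 -> match: F0=0 F1=0 F2=0 F3=5; commitIndex=0
Op 6: append 3 -> log_len=10
Op 7: append 1 -> log_len=11
Op 8: append 3 -> log_len=14

Answer: 0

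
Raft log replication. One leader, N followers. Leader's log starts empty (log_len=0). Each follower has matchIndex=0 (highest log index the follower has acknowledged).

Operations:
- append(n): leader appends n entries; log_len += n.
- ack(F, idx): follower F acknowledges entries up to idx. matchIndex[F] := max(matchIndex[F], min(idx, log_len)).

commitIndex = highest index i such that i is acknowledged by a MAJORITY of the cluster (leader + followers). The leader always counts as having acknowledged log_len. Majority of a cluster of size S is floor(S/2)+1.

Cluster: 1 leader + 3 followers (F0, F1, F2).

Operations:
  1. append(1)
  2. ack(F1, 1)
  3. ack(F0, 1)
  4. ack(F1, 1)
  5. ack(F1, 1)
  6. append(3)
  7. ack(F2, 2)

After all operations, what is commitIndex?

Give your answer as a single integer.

Answer: 1

Derivation:
Op 1: append 1 -> log_len=1
Op 2: F1 acks idx 1 -> match: F0=0 F1=1 F2=0; commitIndex=0
Op 3: F0 acks idx 1 -> match: F0=1 F1=1 F2=0; commitIndex=1
Op 4: F1 acks idx 1 -> match: F0=1 F1=1 F2=0; commitIndex=1
Op 5: F1 acks idx 1 -> match: F0=1 F1=1 F2=0; commitIndex=1
Op 6: append 3 -> log_len=4
Op 7: F2 acks idx 2 -> match: F0=1 F1=1 F2=2; commitIndex=1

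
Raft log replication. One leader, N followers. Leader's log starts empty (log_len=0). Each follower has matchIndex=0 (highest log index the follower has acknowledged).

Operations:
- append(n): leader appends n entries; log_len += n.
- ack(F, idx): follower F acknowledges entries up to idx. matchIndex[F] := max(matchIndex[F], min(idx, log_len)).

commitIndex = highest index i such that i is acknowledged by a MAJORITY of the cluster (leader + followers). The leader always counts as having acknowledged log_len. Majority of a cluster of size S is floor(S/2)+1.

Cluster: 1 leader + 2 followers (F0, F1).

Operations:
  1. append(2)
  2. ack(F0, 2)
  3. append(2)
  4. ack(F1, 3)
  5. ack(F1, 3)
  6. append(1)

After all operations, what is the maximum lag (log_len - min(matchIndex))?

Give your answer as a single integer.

Answer: 3

Derivation:
Op 1: append 2 -> log_len=2
Op 2: F0 acks idx 2 -> match: F0=2 F1=0; commitIndex=2
Op 3: append 2 -> log_len=4
Op 4: F1 acks idx 3 -> match: F0=2 F1=3; commitIndex=3
Op 5: F1 acks idx 3 -> match: F0=2 F1=3; commitIndex=3
Op 6: append 1 -> log_len=5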